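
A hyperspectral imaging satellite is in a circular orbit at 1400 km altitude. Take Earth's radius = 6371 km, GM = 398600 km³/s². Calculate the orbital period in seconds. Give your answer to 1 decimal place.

6817.5 seconds

Semi-major axis a = 6371 + 1400 = 7771 km. Period T = 2π√(a³/μ) = 2π√(7771³/398600) = 6817.5 s = 113.63 min.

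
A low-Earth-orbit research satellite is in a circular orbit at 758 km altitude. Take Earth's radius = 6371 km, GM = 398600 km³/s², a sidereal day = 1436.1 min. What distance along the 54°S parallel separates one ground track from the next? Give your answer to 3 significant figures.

1640 km

Semi-major axis a = 6371 + 758 = 7129 km. Period T = 2π√(a³/μ) = 2π√(7129³/398600) = 5990.4 s = 99.84 min.
Node shift per orbit = (5990.4/86166) × 360° = 25.03°.
Equatorial spacing = 25.03 × 111.2 km/° = 2783 km.
At 54° latitude, spacing = 2783 × cos(54°) = 1636 km.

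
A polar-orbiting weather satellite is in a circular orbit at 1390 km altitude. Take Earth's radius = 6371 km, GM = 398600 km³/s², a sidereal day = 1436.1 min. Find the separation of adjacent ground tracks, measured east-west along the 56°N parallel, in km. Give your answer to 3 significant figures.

1770 km

Semi-major axis a = 6371 + 1390 = 7761 km. Period T = 2π√(a³/μ) = 2π√(7761³/398600) = 6804.4 s = 113.41 min.
Node shift per orbit = (6804.4/86166) × 360° = 28.43°.
Equatorial spacing = 28.43 × 111.2 km/° = 3161 km.
At 56° latitude, spacing = 3161 × cos(56°) = 1768 km.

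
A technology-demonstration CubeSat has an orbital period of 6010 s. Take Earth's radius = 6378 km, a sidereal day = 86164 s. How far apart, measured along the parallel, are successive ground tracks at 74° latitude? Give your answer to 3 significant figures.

Node shift per orbit = (6010.0/86164) × 360° = 25.11°.
Equatorial spacing = 25.11 × 111.3 km/° = 2795 km.
At 74° latitude, spacing = 2795 × cos(74°) = 770 km.

770 km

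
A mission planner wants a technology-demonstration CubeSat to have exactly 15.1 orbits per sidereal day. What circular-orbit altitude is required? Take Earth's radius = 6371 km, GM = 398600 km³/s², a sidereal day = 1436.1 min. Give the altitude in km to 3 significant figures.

531 km

Required period T = 86166 / 15.1 = 5706.4 s.
From T = 2π√(a³/μ): a = (μ T²/4π²)^(1/3) = (398600 × 5706.4² / 4π²)^(1/3) = 6902 km.
Altitude h = a − R = 6902 − 6371 = 531 km.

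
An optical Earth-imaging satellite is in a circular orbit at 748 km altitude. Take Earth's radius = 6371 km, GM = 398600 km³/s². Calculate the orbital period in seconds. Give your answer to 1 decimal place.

Semi-major axis a = 6371 + 748 = 7119 km. Period T = 2π√(a³/μ) = 2π√(7119³/398600) = 5977.8 s = 99.63 min.

5977.8 seconds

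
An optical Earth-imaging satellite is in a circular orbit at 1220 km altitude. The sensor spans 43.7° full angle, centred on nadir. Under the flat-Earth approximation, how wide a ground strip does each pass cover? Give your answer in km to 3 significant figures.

Half-angle = 43.7°/2 = 21.85°.
Swath width ≈ 2h·tan(θ/2) = 2 × 1220 × tan(21.85°) = 978.4 km.

978 km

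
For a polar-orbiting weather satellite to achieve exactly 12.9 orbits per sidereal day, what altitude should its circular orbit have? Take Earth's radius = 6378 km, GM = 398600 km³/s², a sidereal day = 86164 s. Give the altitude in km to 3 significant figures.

Required period T = 86164 / 12.9 = 6679.4 s.
From T = 2π√(a³/μ): a = (μ T²/4π²)^(1/3) = (398600 × 6679.4² / 4π²)^(1/3) = 7666 km.
Altitude h = a − R = 7666 − 6378 = 1288 km.

1290 km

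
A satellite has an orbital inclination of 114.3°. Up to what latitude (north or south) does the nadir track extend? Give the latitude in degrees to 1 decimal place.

65.7°

Retrograde orbit: the ground track reaches ±(180° − i) = ±(180 − 114.3) = ±65.7°.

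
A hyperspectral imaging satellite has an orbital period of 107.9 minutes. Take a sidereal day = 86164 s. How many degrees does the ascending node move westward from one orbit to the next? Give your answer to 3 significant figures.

T = 107.9 min = 6474.0 s.
During one orbit Earth rotates (6474.0 / 86164) × 360° = 27.05°.

27.0°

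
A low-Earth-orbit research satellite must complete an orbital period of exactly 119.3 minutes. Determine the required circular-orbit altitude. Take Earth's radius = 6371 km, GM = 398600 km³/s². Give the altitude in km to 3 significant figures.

T = 119.3 min = 7158.0 s.
From T = 2π√(a³/μ): a = (μ T²/4π²)^(1/3) = (398600 × 7158.0² / 4π²)^(1/3) = 8028 km.
Altitude h = a − R = 8028 − 6371 = 1657 km.

1660 km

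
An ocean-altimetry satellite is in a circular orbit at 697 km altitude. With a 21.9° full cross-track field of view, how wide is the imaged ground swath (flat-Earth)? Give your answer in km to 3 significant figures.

Half-angle = 21.9°/2 = 10.95°.
Swath width ≈ 2h·tan(θ/2) = 2 × 697 × tan(10.95°) = 269.7 km.

270 km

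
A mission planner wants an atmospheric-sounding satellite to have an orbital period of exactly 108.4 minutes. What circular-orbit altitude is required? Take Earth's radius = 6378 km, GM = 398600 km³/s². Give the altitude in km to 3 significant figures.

1150 km

T = 108.4 min = 6504.0 s.
From T = 2π√(a³/μ): a = (μ T²/4π²)^(1/3) = (398600 × 6504.0² / 4π²)^(1/3) = 7531 km.
Altitude h = a − R = 7531 − 6378 = 1153 km.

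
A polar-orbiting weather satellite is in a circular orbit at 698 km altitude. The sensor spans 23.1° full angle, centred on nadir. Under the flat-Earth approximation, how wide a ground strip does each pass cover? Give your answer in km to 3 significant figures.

285 km

Half-angle = 23.1°/2 = 11.55°.
Swath width ≈ 2h·tan(θ/2) = 2 × 698 × tan(11.55°) = 285.3 km.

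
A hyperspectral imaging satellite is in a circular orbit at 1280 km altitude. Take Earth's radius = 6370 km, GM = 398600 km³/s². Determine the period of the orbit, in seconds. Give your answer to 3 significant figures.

Semi-major axis a = 6370 + 1280 = 7650 km. Period T = 2π√(a³/μ) = 2π√(7650³/398600) = 6658.9 s = 110.98 min.

6660 seconds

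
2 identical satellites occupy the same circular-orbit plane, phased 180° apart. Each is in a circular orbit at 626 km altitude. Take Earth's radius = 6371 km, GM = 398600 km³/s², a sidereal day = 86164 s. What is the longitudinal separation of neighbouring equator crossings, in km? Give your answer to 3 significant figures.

Semi-major axis a = 6371 + 626 = 6997 km. Period T = 2π√(a³/μ) = 2π√(6997³/398600) = 5824.8 s = 97.08 min.
Single-satellite node shift = (5824.8/86164) × 360° = 24.34°.
With 2 satellites evenly phased, successive equator crossings are 24.34/2 = 12.168° apart.
That is 12.168 × 111.2 = 1353 km at the equator.

1350 km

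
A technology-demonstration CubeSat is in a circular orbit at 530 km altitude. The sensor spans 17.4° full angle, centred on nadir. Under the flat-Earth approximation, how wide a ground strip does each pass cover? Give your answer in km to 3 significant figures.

Half-angle = 17.4°/2 = 8.7°.
Swath width ≈ 2h·tan(θ/2) = 2 × 530 × tan(8.7°) = 162.2 km.

162 km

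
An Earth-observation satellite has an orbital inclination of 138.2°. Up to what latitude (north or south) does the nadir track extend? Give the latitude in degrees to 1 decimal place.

Retrograde orbit: the ground track reaches ±(180° − i) = ±(180 − 138.2) = ±41.8°.

41.8°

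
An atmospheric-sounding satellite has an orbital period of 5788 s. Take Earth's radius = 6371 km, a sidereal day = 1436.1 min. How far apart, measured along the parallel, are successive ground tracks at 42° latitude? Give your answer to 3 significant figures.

2000 km

Node shift per orbit = (5788.0/86166) × 360° = 24.18°.
Equatorial spacing = 24.18 × 111.2 km/° = 2689 km.
At 42° latitude, spacing = 2689 × cos(42°) = 1998 km.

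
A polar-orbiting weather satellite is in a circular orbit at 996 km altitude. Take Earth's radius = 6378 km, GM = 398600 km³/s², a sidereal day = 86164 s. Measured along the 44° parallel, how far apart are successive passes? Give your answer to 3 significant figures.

Semi-major axis a = 6378 + 996 = 7374 km. Period T = 2π√(a³/μ) = 2π√(7374³/398600) = 6301.8 s = 105.03 min.
Node shift per orbit = (6301.8/86164) × 360° = 26.33°.
Equatorial spacing = 26.33 × 111.3 km/° = 2931 km.
At 44° latitude, spacing = 2931 × cos(44°) = 2108 km.

2110 km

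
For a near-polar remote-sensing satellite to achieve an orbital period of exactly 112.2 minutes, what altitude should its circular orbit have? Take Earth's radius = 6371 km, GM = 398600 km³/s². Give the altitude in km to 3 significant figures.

1330 km

T = 112.2 min = 6732.0 s.
From T = 2π√(a³/μ): a = (μ T²/4π²)^(1/3) = (398600 × 6732.0² / 4π²)^(1/3) = 7706 km.
Altitude h = a − R = 7706 − 6371 = 1335 km.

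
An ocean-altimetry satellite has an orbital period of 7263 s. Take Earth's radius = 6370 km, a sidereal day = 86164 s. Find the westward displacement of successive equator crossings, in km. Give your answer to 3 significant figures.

3370 km

During one orbit Earth rotates (7263.0 / 86164) × 360° = 30.35°.
At the equator that is 30.35° × (2π·6370/360) km/° = 30.35 × 111.2 = 3374 km.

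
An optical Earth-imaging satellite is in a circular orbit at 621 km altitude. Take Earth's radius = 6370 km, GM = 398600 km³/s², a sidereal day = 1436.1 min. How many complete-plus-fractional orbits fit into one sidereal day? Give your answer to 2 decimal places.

Semi-major axis a = 6370 + 621 = 6991 km. Period T = 2π√(a³/μ) = 2π√(6991³/398600) = 5817.3 s = 96.95 min.
Orbits per sidereal day = 86166 / 5817.3 = 14.812.

14.81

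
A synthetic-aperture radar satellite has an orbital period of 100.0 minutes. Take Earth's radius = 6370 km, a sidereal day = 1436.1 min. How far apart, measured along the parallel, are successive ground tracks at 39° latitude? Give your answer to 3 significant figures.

T = 100.0 min = 6000.0 s.
Node shift per orbit = (6000.0/86166) × 360° = 25.07°.
Equatorial spacing = 25.07 × 111.2 km/° = 2787 km.
At 39° latitude, spacing = 2787 × cos(39°) = 2166 km.

2170 km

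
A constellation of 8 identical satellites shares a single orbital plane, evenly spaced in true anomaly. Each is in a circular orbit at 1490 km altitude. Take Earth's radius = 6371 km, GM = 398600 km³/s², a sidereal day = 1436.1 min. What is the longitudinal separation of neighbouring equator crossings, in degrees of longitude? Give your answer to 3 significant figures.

3.62°

Semi-major axis a = 6371 + 1490 = 7861 km. Period T = 2π√(a³/μ) = 2π√(7861³/398600) = 6936.3 s = 115.61 min.
Single-satellite node shift = (6936.3/86166) × 360° = 28.98°.
With 8 satellites evenly phased, successive equator crossings are 28.98/8 = 3.622° apart.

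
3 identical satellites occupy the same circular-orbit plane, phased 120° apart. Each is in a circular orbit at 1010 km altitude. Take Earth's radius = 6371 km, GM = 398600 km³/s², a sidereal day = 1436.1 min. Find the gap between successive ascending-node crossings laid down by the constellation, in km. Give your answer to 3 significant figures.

977 km

Semi-major axis a = 6371 + 1010 = 7381 km. Period T = 2π√(a³/μ) = 2π√(7381³/398600) = 6310.8 s = 105.18 min.
Single-satellite node shift = (6310.8/86166) × 360° = 26.37°.
With 3 satellites evenly phased, successive equator crossings are 26.37/3 = 8.789° apart.
That is 8.789 × 111.2 = 977 km at the equator.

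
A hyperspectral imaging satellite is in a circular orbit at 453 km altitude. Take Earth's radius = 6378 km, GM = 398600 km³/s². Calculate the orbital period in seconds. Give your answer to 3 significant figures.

Semi-major axis a = 6378 + 453 = 6831 km. Period T = 2π√(a³/μ) = 2π√(6831³/398600) = 5618.7 s = 93.65 min.

5620 seconds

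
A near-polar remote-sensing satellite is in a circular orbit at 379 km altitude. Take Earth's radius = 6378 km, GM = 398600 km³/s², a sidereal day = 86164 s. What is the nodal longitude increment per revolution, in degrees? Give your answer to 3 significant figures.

Semi-major axis a = 6378 + 379 = 6757 km. Period T = 2π√(a³/μ) = 2π√(6757³/398600) = 5527.7 s = 92.13 min.
During one orbit Earth rotates (5527.7 / 86164) × 360° = 23.10°.

23.1°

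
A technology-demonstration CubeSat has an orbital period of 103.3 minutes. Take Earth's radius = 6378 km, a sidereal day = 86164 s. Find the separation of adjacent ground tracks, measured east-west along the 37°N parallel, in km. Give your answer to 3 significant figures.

T = 103.3 min = 6198.0 s.
Node shift per orbit = (6198.0/86164) × 360° = 25.90°.
Equatorial spacing = 25.90 × 111.3 km/° = 2883 km.
At 37° latitude, spacing = 2883 × cos(37°) = 2302 km.

2300 km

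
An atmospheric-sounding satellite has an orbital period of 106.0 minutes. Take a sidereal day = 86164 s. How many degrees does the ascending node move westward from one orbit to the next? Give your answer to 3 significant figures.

26.6°

T = 106.0 min = 6360.0 s.
During one orbit Earth rotates (6360.0 / 86164) × 360° = 26.57°.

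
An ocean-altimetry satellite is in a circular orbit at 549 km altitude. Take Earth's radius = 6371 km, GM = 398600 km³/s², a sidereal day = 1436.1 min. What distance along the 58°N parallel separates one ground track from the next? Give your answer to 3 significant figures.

Semi-major axis a = 6371 + 549 = 6920 km. Period T = 2π√(a³/μ) = 2π√(6920³/398600) = 5728.9 s = 95.48 min.
Node shift per orbit = (5728.9/86166) × 360° = 23.94°.
Equatorial spacing = 23.94 × 111.2 km/° = 2661 km.
At 58° latitude, spacing = 2661 × cos(58°) = 1410 km.

1410 km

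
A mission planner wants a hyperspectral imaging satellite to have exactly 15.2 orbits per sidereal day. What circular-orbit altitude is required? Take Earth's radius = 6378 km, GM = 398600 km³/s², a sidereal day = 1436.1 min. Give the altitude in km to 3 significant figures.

494 km

Required period T = 86166 / 15.2 = 5668.8 s.
From T = 2π√(a³/μ): a = (μ T²/4π²)^(1/3) = (398600 × 5668.8² / 4π²)^(1/3) = 6872 km.
Altitude h = a − R = 6872 − 6378 = 494 km.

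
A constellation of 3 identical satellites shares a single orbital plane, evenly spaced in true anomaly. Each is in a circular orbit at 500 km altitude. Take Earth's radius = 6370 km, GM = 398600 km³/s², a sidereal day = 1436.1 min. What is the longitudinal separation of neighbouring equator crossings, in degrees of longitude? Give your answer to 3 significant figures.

7.89°

Semi-major axis a = 6370 + 500 = 6870 km. Period T = 2π√(a³/μ) = 2π√(6870³/398600) = 5666.9 s = 94.45 min.
Single-satellite node shift = (5666.9/86166) × 360° = 23.68°.
With 3 satellites evenly phased, successive equator crossings are 23.68/3 = 7.892° apart.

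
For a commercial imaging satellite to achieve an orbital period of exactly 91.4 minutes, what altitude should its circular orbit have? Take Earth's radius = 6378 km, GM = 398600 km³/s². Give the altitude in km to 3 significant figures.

T = 91.4 min = 5484.0 s.
From T = 2π√(a³/μ): a = (μ T²/4π²)^(1/3) = (398600 × 5484.0² / 4π²)^(1/3) = 6721 km.
Altitude h = a − R = 6721 − 6378 = 343 km.

343 km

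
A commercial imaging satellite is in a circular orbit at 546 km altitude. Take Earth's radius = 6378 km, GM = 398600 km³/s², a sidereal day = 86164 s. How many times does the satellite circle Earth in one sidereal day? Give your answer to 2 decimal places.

15.03

Semi-major axis a = 6378 + 546 = 6924 km. Period T = 2π√(a³/μ) = 2π√(6924³/398600) = 5733.9 s = 95.56 min.
Orbits per sidereal day = 86164 / 5733.9 = 15.027.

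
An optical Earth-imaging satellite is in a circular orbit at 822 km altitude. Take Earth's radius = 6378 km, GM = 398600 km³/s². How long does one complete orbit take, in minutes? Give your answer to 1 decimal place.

101.3 min

Semi-major axis a = 6378 + 822 = 7200 km. Period T = 2π√(a³/μ) = 2π√(7200³/398600) = 6080.1 s = 101.33 min.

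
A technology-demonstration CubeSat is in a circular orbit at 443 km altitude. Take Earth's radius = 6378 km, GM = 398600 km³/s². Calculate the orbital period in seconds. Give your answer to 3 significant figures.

5610 seconds

Semi-major axis a = 6378 + 443 = 6821 km. Period T = 2π√(a³/μ) = 2π√(6821³/398600) = 5606.4 s = 93.44 min.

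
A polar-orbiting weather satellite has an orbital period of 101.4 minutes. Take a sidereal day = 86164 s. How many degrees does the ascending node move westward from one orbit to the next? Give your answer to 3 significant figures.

T = 101.4 min = 6084.0 s.
During one orbit Earth rotates (6084.0 / 86164) × 360° = 25.42°.

25.4°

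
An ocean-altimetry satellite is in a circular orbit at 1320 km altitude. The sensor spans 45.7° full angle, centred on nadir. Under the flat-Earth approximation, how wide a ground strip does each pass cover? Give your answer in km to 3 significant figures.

1110 km

Half-angle = 45.7°/2 = 22.85°.
Swath width ≈ 2h·tan(θ/2) = 2 × 1320 × tan(22.85°) = 1112.5 km.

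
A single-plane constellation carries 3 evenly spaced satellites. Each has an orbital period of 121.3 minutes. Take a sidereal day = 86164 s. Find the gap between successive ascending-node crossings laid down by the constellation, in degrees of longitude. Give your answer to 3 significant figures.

T = 121.3 min = 7278.0 s.
Single-satellite node shift = (7278.0/86164) × 360° = 30.41°.
With 3 satellites evenly phased, successive equator crossings are 30.41/3 = 10.136° apart.

10.1°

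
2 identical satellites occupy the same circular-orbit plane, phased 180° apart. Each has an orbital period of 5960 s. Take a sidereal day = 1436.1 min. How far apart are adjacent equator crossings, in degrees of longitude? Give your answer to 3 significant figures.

Single-satellite node shift = (5960.0/86166) × 360° = 24.90°.
With 2 satellites evenly phased, successive equator crossings are 24.90/2 = 12.450° apart.

12.5°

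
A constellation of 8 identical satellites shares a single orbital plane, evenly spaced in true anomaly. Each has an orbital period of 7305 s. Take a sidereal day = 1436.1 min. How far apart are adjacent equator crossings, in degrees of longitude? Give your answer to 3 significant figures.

3.82°

Single-satellite node shift = (7305.0/86166) × 360° = 30.52°.
With 8 satellites evenly phased, successive equator crossings are 30.52/8 = 3.815° apart.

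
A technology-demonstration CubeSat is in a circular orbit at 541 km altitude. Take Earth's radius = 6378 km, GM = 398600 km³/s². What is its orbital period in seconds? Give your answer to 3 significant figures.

5730 seconds

Semi-major axis a = 6378 + 541 = 6919 km. Period T = 2π√(a³/μ) = 2π√(6919³/398600) = 5727.6 s = 95.46 min.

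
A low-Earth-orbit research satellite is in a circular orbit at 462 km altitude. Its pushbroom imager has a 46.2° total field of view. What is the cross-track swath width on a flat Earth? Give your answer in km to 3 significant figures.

394 km

Half-angle = 46.2°/2 = 23.1°.
Swath width ≈ 2h·tan(θ/2) = 2 × 462 × tan(23.1°) = 394.1 km.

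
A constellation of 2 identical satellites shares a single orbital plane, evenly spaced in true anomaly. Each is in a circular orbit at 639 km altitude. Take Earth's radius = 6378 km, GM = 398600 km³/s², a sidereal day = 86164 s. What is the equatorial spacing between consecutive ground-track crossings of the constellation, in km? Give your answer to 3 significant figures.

Semi-major axis a = 6378 + 639 = 7017 km. Period T = 2π√(a³/μ) = 2π√(7017³/398600) = 5849.8 s = 97.50 min.
Single-satellite node shift = (5849.8/86164) × 360° = 24.44°.
With 2 satellites evenly phased, successive equator crossings are 24.44/2 = 12.220° apart.
That is 12.220 × 111.3 = 1360 km at the equator.

1360 km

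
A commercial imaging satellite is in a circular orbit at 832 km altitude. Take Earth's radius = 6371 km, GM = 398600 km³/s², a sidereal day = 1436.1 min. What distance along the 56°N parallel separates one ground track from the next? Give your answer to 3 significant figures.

Semi-major axis a = 6371 + 832 = 7203 km. Period T = 2π√(a³/μ) = 2π√(7203³/398600) = 6083.9 s = 101.40 min.
Node shift per orbit = (6083.9/86166) × 360° = 25.42°.
Equatorial spacing = 25.42 × 111.2 km/° = 2826 km.
At 56° latitude, spacing = 2826 × cos(56°) = 1581 km.

1580 km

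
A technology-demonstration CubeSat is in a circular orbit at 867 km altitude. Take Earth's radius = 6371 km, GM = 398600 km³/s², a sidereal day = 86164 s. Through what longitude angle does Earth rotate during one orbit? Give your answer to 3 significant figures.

Semi-major axis a = 6371 + 867 = 7238 km. Period T = 2π√(a³/μ) = 2π√(7238³/398600) = 6128.3 s = 102.14 min.
During one orbit Earth rotates (6128.3 / 86164) × 360° = 25.60°.

25.6°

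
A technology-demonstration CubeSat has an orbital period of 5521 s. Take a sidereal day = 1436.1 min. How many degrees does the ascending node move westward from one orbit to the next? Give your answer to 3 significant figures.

23.1°

During one orbit Earth rotates (5521.0 / 86166) × 360° = 23.07°.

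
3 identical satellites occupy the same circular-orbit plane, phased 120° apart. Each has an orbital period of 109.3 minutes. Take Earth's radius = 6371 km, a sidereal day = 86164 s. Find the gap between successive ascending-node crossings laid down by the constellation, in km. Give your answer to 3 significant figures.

1020 km

T = 109.3 min = 6558.0 s.
Single-satellite node shift = (6558.0/86164) × 360° = 27.40°.
With 3 satellites evenly phased, successive equator crossings are 27.40/3 = 9.133° apart.
That is 9.133 × 111.2 = 1016 km at the equator.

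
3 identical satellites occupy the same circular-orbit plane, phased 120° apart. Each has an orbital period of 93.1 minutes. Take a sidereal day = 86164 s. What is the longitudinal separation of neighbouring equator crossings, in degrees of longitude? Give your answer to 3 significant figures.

7.78°

T = 93.1 min = 5586.0 s.
Single-satellite node shift = (5586.0/86164) × 360° = 23.34°.
With 3 satellites evenly phased, successive equator crossings are 23.34/3 = 7.780° apart.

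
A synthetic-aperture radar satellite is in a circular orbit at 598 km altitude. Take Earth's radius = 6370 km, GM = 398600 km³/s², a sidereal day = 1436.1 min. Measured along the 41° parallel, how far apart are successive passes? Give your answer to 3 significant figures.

Semi-major axis a = 6370 + 598 = 6968 km. Period T = 2π√(a³/μ) = 2π√(6968³/398600) = 5788.6 s = 96.48 min.
Node shift per orbit = (5788.6/86166) × 360° = 24.18°.
Equatorial spacing = 24.18 × 111.2 km/° = 2689 km.
At 41° latitude, spacing = 2689 × cos(41°) = 2029 km.

2030 km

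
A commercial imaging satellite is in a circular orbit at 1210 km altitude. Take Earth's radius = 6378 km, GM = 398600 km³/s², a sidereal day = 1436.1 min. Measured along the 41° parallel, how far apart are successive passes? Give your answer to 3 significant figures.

2310 km

Semi-major axis a = 6378 + 1210 = 7588 km. Period T = 2π√(a³/μ) = 2π√(7588³/398600) = 6578.1 s = 109.64 min.
Node shift per orbit = (6578.1/86166) × 360° = 27.48°.
Equatorial spacing = 27.48 × 111.3 km/° = 3059 km.
At 41° latitude, spacing = 3059 × cos(41°) = 2309 km.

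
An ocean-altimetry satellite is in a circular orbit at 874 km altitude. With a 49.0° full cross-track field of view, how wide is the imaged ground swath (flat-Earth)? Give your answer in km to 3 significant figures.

797 km

Half-angle = 49.0°/2 = 24.5°.
Swath width ≈ 2h·tan(θ/2) = 2 × 874 × tan(24.5°) = 796.6 km.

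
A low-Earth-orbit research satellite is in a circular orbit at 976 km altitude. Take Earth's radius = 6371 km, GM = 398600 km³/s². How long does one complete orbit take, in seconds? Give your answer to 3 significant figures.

6270 seconds

Semi-major axis a = 6371 + 976 = 7347 km. Period T = 2π√(a³/μ) = 2π√(7347³/398600) = 6267.2 s = 104.45 min.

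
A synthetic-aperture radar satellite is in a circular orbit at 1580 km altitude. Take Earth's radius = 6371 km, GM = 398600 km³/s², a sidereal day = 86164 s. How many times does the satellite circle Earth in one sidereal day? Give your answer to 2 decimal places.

Semi-major axis a = 6371 + 1580 = 7951 km. Period T = 2π√(a³/μ) = 2π√(7951³/398600) = 7055.8 s = 117.60 min.
Orbits per sidereal day = 86164 / 7055.8 = 12.212.

12.21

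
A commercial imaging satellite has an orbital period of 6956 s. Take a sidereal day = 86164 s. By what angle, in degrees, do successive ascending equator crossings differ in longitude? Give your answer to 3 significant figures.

29.1°

During one orbit Earth rotates (6956.0 / 86164) × 360° = 29.06°.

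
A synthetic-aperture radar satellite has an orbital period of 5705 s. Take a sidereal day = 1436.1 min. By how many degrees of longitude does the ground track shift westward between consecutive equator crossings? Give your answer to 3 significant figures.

During one orbit Earth rotates (5705.0 / 86166) × 360° = 23.84°.

23.8°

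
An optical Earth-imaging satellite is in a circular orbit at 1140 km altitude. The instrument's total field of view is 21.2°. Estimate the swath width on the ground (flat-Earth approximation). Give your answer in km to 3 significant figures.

427 km

Half-angle = 21.2°/2 = 10.6°.
Swath width ≈ 2h·tan(θ/2) = 2 × 1140 × tan(10.6°) = 426.7 km.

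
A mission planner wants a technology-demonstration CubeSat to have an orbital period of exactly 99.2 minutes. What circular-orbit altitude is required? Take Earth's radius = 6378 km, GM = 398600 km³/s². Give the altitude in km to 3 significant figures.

721 km

T = 99.2 min = 5952.0 s.
From T = 2π√(a³/μ): a = (μ T²/4π²)^(1/3) = (398600 × 5952.0² / 4π²)^(1/3) = 7099 km.
Altitude h = a − R = 7099 − 6378 = 721 km.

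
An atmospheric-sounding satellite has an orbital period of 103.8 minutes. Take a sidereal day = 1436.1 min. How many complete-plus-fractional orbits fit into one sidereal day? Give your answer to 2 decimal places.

13.84

T = 103.8 min = 6228.0 s.
Orbits per sidereal day = 86166 / 6228.0 = 13.835.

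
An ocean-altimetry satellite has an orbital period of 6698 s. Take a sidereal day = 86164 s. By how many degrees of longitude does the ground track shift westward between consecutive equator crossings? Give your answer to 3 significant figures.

During one orbit Earth rotates (6698.0 / 86164) × 360° = 27.98°.

28.0°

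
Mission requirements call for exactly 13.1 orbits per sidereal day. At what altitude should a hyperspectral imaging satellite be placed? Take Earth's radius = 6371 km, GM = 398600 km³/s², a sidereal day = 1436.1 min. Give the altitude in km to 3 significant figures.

1220 km

Required period T = 86166 / 13.1 = 6577.6 s.
From T = 2π√(a³/μ): a = (μ T²/4π²)^(1/3) = (398600 × 6577.6² / 4π²)^(1/3) = 7588 km.
Altitude h = a − R = 7588 − 6371 = 1217 km.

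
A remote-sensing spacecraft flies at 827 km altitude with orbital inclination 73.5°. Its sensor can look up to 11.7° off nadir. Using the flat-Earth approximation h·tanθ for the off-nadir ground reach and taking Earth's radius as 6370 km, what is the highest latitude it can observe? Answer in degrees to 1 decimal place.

75.0°

For a prograde orbit the ground track reaches latitude ±i = ±73.5°.
Sensor half-swath on the ground ≈ 827·tan(11.7°) = 171 km = 1.54° of latitude.
Maximum observable latitude ≈ 73.5 + 1.54 = 75.0°.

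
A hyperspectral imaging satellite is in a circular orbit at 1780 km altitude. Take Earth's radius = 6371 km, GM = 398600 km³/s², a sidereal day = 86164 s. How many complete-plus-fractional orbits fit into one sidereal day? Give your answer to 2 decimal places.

Semi-major axis a = 6371 + 1780 = 8151 km. Period T = 2π√(a³/μ) = 2π√(8151³/398600) = 7323.6 s = 122.06 min.
Orbits per sidereal day = 86164 / 7323.6 = 11.765.

11.77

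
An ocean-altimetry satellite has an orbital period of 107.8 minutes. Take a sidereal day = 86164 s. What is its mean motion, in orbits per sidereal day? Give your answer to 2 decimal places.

13.32

T = 107.8 min = 6468.0 s.
Orbits per sidereal day = 86164 / 6468.0 = 13.322.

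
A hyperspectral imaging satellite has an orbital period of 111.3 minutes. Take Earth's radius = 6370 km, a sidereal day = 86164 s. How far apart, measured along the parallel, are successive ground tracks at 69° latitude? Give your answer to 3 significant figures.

T = 111.3 min = 6678.0 s.
Node shift per orbit = (6678.0/86164) × 360° = 27.90°.
Equatorial spacing = 27.90 × 111.2 km/° = 3102 km.
At 69° latitude, spacing = 3102 × cos(69°) = 1112 km.

1110 km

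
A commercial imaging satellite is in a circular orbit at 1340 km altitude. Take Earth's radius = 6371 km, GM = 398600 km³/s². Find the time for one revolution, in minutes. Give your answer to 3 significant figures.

Semi-major axis a = 6371 + 1340 = 7711 km. Period T = 2π√(a³/μ) = 2π√(7711³/398600) = 6738.7 s = 112.31 min.

112 min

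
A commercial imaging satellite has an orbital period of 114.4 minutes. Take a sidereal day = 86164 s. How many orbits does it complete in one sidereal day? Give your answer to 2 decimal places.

12.55

T = 114.4 min = 6864.0 s.
Orbits per sidereal day = 86164 / 6864.0 = 12.553.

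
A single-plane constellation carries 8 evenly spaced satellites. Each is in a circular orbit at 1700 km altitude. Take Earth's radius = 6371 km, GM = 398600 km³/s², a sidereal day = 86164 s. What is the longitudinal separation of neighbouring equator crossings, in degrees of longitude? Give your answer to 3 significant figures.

Semi-major axis a = 6371 + 1700 = 8071 km. Period T = 2π√(a³/μ) = 2π√(8071³/398600) = 7216.1 s = 120.27 min.
Single-satellite node shift = (7216.1/86164) × 360° = 30.15°.
With 8 satellites evenly phased, successive equator crossings are 30.15/8 = 3.769° apart.

3.77°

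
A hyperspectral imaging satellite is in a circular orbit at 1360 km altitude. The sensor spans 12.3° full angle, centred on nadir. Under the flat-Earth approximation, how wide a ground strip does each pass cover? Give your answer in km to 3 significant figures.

Half-angle = 12.3°/2 = 6.15°.
Swath width ≈ 2h·tan(θ/2) = 2 × 1360 × tan(6.15°) = 293.1 km.

293 km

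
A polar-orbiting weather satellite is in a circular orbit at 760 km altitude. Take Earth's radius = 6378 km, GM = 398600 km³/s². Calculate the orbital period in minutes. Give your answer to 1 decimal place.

Semi-major axis a = 6378 + 760 = 7138 km. Period T = 2π√(a³/μ) = 2π√(7138³/398600) = 6001.7 s = 100.03 min.

100.0 min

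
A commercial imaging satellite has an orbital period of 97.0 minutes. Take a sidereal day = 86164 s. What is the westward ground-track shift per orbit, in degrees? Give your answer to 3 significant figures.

24.3°

T = 97.0 min = 5820.0 s.
During one orbit Earth rotates (5820.0 / 86164) × 360° = 24.32°.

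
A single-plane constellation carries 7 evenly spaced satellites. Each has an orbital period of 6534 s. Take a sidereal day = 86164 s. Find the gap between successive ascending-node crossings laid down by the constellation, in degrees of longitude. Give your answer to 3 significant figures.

3.90°

Single-satellite node shift = (6534.0/86164) × 360° = 27.30°.
With 7 satellites evenly phased, successive equator crossings are 27.30/7 = 3.900° apart.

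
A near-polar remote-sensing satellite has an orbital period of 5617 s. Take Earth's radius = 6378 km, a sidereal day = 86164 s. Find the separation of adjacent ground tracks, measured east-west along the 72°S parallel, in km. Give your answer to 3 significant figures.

Node shift per orbit = (5617.0/86164) × 360° = 23.47°.
Equatorial spacing = 23.47 × 111.3 km/° = 2612 km.
At 72° latitude, spacing = 2612 × cos(72°) = 807 km.

807 km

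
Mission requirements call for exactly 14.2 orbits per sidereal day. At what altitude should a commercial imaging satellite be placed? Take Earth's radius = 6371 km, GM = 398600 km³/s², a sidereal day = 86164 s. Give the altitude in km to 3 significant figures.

819 km

Required period T = 86164 / 14.2 = 6067.9 s.
From T = 2π√(a³/μ): a = (μ T²/4π²)^(1/3) = (398600 × 6067.9² / 4π²)^(1/3) = 7190 km.
Altitude h = a − R = 7190 − 6371 = 819 km.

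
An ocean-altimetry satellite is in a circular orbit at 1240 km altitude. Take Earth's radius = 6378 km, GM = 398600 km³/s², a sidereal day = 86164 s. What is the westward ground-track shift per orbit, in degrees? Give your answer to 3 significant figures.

27.6°

Semi-major axis a = 6378 + 1240 = 7618 km. Period T = 2π√(a³/μ) = 2π√(7618³/398600) = 6617.2 s = 110.29 min.
During one orbit Earth rotates (6617.2 / 86164) × 360° = 27.65°.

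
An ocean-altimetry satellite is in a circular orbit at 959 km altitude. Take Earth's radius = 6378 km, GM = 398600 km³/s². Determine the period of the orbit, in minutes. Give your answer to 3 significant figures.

104 min

Semi-major axis a = 6378 + 959 = 7337 km. Period T = 2π√(a³/μ) = 2π√(7337³/398600) = 6254.4 s = 104.24 min.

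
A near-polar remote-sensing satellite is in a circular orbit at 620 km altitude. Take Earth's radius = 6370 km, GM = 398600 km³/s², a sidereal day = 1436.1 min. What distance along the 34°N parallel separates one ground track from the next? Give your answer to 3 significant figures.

2240 km

Semi-major axis a = 6370 + 620 = 6990 km. Period T = 2π√(a³/μ) = 2π√(6990³/398600) = 5816.0 s = 96.93 min.
Node shift per orbit = (5816.0/86166) × 360° = 24.30°.
Equatorial spacing = 24.30 × 111.2 km/° = 2702 km.
At 34° latitude, spacing = 2702 × cos(34°) = 2240 km.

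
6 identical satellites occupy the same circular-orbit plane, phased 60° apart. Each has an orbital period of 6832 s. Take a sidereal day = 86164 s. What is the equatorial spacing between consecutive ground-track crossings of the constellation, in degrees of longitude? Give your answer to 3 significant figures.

Single-satellite node shift = (6832.0/86164) × 360° = 28.54°.
With 6 satellites evenly phased, successive equator crossings are 28.54/6 = 4.757° apart.

4.76°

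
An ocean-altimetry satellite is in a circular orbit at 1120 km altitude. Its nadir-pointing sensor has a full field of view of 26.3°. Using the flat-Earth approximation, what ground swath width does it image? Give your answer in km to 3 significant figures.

Half-angle = 26.3°/2 = 13.15°.
Swath width ≈ 2h·tan(θ/2) = 2 × 1120 × tan(13.15°) = 523.3 km.

523 km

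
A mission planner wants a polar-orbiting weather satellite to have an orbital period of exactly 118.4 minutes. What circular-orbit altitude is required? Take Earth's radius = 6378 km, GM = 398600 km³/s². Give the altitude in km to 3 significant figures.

1610 km

T = 118.4 min = 7104.0 s.
From T = 2π√(a³/μ): a = (μ T²/4π²)^(1/3) = (398600 × 7104.0² / 4π²)^(1/3) = 7987 km.
Altitude h = a − R = 7987 − 6378 = 1609 km.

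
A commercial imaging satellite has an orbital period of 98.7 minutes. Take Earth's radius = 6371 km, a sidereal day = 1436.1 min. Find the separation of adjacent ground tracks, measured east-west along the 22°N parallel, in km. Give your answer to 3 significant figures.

T = 98.7 min = 5922.0 s.
Node shift per orbit = (5922.0/86166) × 360° = 24.74°.
Equatorial spacing = 24.74 × 111.2 km/° = 2751 km.
At 22° latitude, spacing = 2751 × cos(22°) = 2551 km.

2550 km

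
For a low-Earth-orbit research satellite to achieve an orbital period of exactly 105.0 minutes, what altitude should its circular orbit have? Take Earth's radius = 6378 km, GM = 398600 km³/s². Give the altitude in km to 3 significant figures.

T = 105.0 min = 6300.0 s.
From T = 2π√(a³/μ): a = (μ T²/4π²)^(1/3) = (398600 × 6300.0² / 4π²)^(1/3) = 7373 km.
Altitude h = a − R = 7373 − 6378 = 995 km.

995 km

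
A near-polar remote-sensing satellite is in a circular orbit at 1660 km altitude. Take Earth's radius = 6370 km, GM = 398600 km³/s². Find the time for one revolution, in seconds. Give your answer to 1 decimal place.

Semi-major axis a = 6370 + 1660 = 8030 km. Period T = 2π√(a³/μ) = 2π√(8030³/398600) = 7161.2 s = 119.35 min.

7161.2 seconds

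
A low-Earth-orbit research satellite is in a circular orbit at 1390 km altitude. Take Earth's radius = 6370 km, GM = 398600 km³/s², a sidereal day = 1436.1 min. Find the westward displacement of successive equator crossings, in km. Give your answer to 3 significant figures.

3160 km

Semi-major axis a = 6370 + 1390 = 7760 km. Period T = 2π√(a³/μ) = 2π√(7760³/398600) = 6803.1 s = 113.38 min.
During one orbit Earth rotates (6803.1 / 86166) × 360° = 28.42°.
At the equator that is 28.42° × (2π·6370/360) km/° = 28.42 × 111.2 = 3160 km.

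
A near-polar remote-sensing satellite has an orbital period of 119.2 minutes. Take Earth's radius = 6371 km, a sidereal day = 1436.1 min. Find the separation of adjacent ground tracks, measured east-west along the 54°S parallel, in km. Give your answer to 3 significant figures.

T = 119.2 min = 7152.0 s.
Node shift per orbit = (7152.0/86166) × 360° = 29.88°.
Equatorial spacing = 29.88 × 111.2 km/° = 3323 km.
At 54° latitude, spacing = 3323 × cos(54°) = 1953 km.

1950 km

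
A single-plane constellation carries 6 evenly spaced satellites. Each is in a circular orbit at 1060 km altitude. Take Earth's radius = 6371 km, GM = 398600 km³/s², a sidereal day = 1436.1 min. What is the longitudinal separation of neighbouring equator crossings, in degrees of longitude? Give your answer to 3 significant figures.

Semi-major axis a = 6371 + 1060 = 7431 km. Period T = 2π√(a³/μ) = 2π√(7431³/398600) = 6375.0 s = 106.25 min.
Single-satellite node shift = (6375.0/86166) × 360° = 26.63°.
With 6 satellites evenly phased, successive equator crossings are 26.63/6 = 4.439° apart.

4.44°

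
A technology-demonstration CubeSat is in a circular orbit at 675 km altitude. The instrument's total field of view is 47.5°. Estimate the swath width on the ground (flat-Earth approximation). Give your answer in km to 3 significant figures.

Half-angle = 47.5°/2 = 23.75°.
Swath width ≈ 2h·tan(θ/2) = 2 × 675 × tan(23.75°) = 594.0 km.

594 km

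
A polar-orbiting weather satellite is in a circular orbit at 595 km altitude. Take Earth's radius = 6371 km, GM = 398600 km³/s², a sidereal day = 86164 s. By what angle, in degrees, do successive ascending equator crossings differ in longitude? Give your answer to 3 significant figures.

Semi-major axis a = 6371 + 595 = 6966 km. Period T = 2π√(a³/μ) = 2π√(6966³/398600) = 5786.1 s = 96.44 min.
During one orbit Earth rotates (5786.1 / 86164) × 360° = 24.17°.

24.2°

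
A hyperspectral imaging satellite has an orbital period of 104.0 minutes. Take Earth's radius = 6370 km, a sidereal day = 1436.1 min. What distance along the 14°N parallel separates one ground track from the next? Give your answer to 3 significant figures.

T = 104.0 min = 6240.0 s.
Node shift per orbit = (6240.0/86166) × 360° = 26.07°.
Equatorial spacing = 26.07 × 111.2 km/° = 2898 km.
At 14° latitude, spacing = 2898 × cos(14°) = 2812 km.

2810 km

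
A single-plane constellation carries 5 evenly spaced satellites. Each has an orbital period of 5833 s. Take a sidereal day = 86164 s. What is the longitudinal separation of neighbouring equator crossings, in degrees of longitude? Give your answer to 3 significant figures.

4.87°

Single-satellite node shift = (5833.0/86164) × 360° = 24.37°.
With 5 satellites evenly phased, successive equator crossings are 24.37/5 = 4.874° apart.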